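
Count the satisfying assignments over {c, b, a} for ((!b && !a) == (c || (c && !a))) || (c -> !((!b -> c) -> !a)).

7

Initial set: {(((!b && !a) == (c || (c && !a))) || (c -> !((!b -> c) -> !a)))}.
(((!b && !a) == (c || (c && !a))) || (c -> !((!b -> c) -> !a))): β-rule — branch into ((!b && !a) == (c || (c && !a)))  //  (c -> !((!b -> c) -> !a)).
  branch 1 (add ((!b && !a) == (c || (c && !a)))):
    ((!b && !a) == (c || (c && !a))): β-rule — branch into (!b && !a), (c || (c && !a))  //  !(!b && !a), !(c || (c && !a)).
      branch 1.1 (add (!b && !a), (c || (c && !a))):
        (!b && !a): α-rule — add !b, !a.
        (c || (c && !a)): β-rule — branch into c  //  (c && !a).
          branch 1.1.1 (add c):
            ○ open, literals {a=0, b=0, c=1}.
          branch 1.1.2 (add (c && !a)):
            (c && !a): α-rule — add c, !a.
            ○ open, literals {a=0, b=0, c=1}.
      branch 1.2 (add !(!b && !a), !(c || (c && !a))):
        !(c || (c && !a)): α-rule — add !c, !(c && !a).
        !(!b && !a): β-rule — branch into !!b  //  !!a.
          branch 1.2.1 (add !!b):
            !(c && !a): β-rule — branch into !c  //  !!a.
              branch 1.2.1.1 (add !c):
                ○ open, literals {b=1, c=0}.
              branch 1.2.1.2 (add !!a):
                ○ open, literals {a=1, b=1, c=0}.
          branch 1.2.2 (add !!a):
            !(c && !a): β-rule — branch into !c  //  !!a.
              branch 1.2.2.1 (add !c):
                ○ open, literals {a=1, c=0}.
              branch 1.2.2.2 (add !!a):
                ○ open, literals {a=1, c=0}.
  branch 2 (add (c -> !((!b -> c) -> !a))):
    (c -> !((!b -> c) -> !a)): β-rule — branch into !c  //  !((!b -> c) -> !a).
      branch 2.1 (add !c):
        ○ open, literals {c=0}.
      branch 2.2 (add !((!b -> c) -> !a)):
        !((!b -> c) -> !a): α-rule — add (!b -> c), !!a.
        (!b -> c): β-rule — branch into !!b  //  c.
          branch 2.2.1 (add !!b):
            ○ open, literals {a=1, b=1}.
          branch 2.2.2 (add c):
            ○ open, literals {a=1, c=1}.
0 branches closed, 9 open.
Each open branch fixes some atoms; the unmentioned ones are free. Counting distinct full assignments: branch {a=0, b=0, c=1} (none free) contributes 1 new; branch {a=0, b=0, c=1} (none free) contributes 0 new; branch {b=1, c=0} (a) contributes 2 new; branch {a=1, b=1, c=0} (none free) contributes 0 new; branch {a=1, c=0} (b) contributes 1 new; branch {a=1, c=0} (b) contributes 0 new; branch {c=0} (b, a) contributes 1 new; branch {a=1, b=1} (c) contributes 1 new; branch {a=1, c=1} (b) contributes 1 new. Total: 7.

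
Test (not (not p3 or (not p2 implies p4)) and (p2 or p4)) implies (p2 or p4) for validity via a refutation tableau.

Valid

Assume the negation and expand:
Initial set: {not ((not (not p3 or (not p2 implies p4)) and (p2 or p4)) implies (p2 or p4))}.
not ((not (not p3 or (not p2 implies p4)) and (p2 or p4)) implies (p2 or p4)): α-rule — add (not (not p3 or (not p2 implies p4)) and (p2 or p4)), not (p2 or p4).
(not (not p3 or (not p2 implies p4)) and (p2 or p4)): α-rule — add not (not p3 or (not p2 implies p4)), (p2 or p4).
not (p2 or p4): α-rule — add not p2, not p4.
not (not p3 or (not p2 implies p4)): α-rule — add not not p3, not (not p2 implies p4).
not (not p2 implies p4): α-rule — add not p2, not p4.
(p2 or p4): β-rule — branch into p2  //  p4.
  branch 1 (add p2):
    × closes — contains both p2 and not p2.
  branch 2 (add p4):
    × closes — contains both p4 and not p4.
All 2 branches close.
Every branch closed, so the negation is unsatisfiable and the formula is valid.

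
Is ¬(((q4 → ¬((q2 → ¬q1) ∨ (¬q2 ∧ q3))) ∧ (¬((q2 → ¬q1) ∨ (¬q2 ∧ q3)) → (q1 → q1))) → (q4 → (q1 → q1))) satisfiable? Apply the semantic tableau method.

Unsatisfiable

Initial set: {¬(((q4 → ¬((q2 → ¬q1) ∨ (¬q2 ∧ q3))) ∧ (¬((q2 → ¬q1) ∨ (¬q2 ∧ q3)) → (q1 → q1))) → (q4 → (q1 → q1)))}.
¬(((q4 → ¬((q2 → ¬q1) ∨ (¬q2 ∧ q3))) ∧ (¬((q2 → ¬q1) ∨ (¬q2 ∧ q3)) → (q1 → q1))) → (q4 → (q1 → q1))): α-rule — add ((q4 → ¬((q2 → ¬q1) ∨ (¬q2 ∧ q3))) ∧ (¬((q2 → ¬q1) ∨ (¬q2 ∧ q3)) → (q1 → q1))), ¬(q4 → (q1 → q1)).
((q4 → ¬((q2 → ¬q1) ∨ (¬q2 ∧ q3))) ∧ (¬((q2 → ¬q1) ∨ (¬q2 ∧ q3)) → (q1 → q1))): α-rule — add (q4 → ¬((q2 → ¬q1) ∨ (¬q2 ∧ q3))), (¬((q2 → ¬q1) ∨ (¬q2 ∧ q3)) → (q1 → q1)).
¬(q4 → (q1 → q1)): α-rule — add q4, ¬(q1 → q1).
¬(q1 → q1): α-rule — add q1, ¬q1.
× closes — contains both q1 and ¬q1.
All 1 branch closes.
Every branch closed; the formula is unsatisfiable.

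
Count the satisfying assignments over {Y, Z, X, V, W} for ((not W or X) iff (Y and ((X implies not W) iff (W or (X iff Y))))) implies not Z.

28

Initial set: {(((not W or X) iff (Y and ((X implies not W) iff (W or (X iff Y))))) implies not Z)}.
(((not W or X) iff (Y and ((X implies not W) iff (W or (X iff Y))))) implies not Z): β-rule — branch into not ((not W or X) iff (Y and ((X implies not W) iff (W or (X iff Y)))))  //  not Z.
  branch 1 (add not ((not W or X) iff (Y and ((X implies not W) iff (W or (X iff Y)))))):
    not ((not W or X) iff (Y and ((X implies not W) iff (W or (X iff Y))))): β-rule — branch into (not W or X), not (Y and ((X implies not W) iff (W or (X iff Y))))  //  not (not W or X), (Y and ((X implies not W) iff (W or (X iff Y)))).
      branch 1.1 (add (not W or X), not (Y and ((X implies not W) iff (W or (X iff Y))))):
        (not W or X): β-rule — branch into not W  //  X.
          branch 1.1.1 (add not W):
            not (Y and ((X implies not W) iff (W or (X iff Y)))): β-rule — branch into not Y  //  not ((X implies not W) iff (W or (X iff Y))).
              branch 1.1.1.1 (add not Y):
                ○ open, literals {W=0, Y=0}.
              branch 1.1.1.2 (add not ((X implies not W) iff (W or (X iff Y)))):
                not ((X implies not W) iff (W or (X iff Y))): β-rule — branch into (X implies not W), not (W or (X iff Y))  //  not (X implies not W), (W or (X iff Y)).
                  branch 1.1.1.2.1 (add (X implies not W), not (W or (X iff Y))):
                    not (W or (X iff Y)): α-rule — add not W, not (X iff Y).
                    (X implies not W): β-rule — branch into not X  //  not W.
                      branch 1.1.1.2.1.1 (add not X):
                        not (X iff Y): β-rule — branch into X, not Y  //  not X, Y.
                          branch 1.1.1.2.1.1.1 (add X, not Y):
                            × closes — contains both X and not X.
                          branch 1.1.1.2.1.1.2 (add not X, Y):
                            ○ open, literals {W=0, X=0, Y=1}.
                      branch 1.1.1.2.1.2 (add not W):
                        not (X iff Y): β-rule — branch into X, not Y  //  not X, Y.
                          branch 1.1.1.2.1.2.1 (add X, not Y):
                            ○ open, literals {W=0, X=1, Y=0}.
                          branch 1.1.1.2.1.2.2 (add not X, Y):
                            ○ open, literals {W=0, X=0, Y=1}.
                  branch 1.1.1.2.2 (add not (X implies not W), (W or (X iff Y))):
                    not (X implies not W): α-rule — add X, not not W.
                    × closes — contains both W and not W.
          branch 1.1.2 (add X):
            not (Y and ((X implies not W) iff (W or (X iff Y)))): β-rule — branch into not Y  //  not ((X implies not W) iff (W or (X iff Y))).
              branch 1.1.2.1 (add not Y):
                ○ open, literals {X=1, Y=0}.
              branch 1.1.2.2 (add not ((X implies not W) iff (W or (X iff Y)))):
                not ((X implies not W) iff (W or (X iff Y))): β-rule — branch into (X implies not W), not (W or (X iff Y))  //  not (X implies not W), (W or (X iff Y)).
                  branch 1.1.2.2.1 (add (X implies not W), not (W or (X iff Y))):
                    not (W or (X iff Y)): α-rule — add not W, not (X iff Y).
                    (X implies not W): β-rule — branch into not X  //  not W.
                      branch 1.1.2.2.1.1 (add not X):
                        × closes — contains both X and not X.
                      branch 1.1.2.2.1.2 (add not W):
                        not (X iff Y): β-rule — branch into X, not Y  //  not X, Y.
                          branch 1.1.2.2.1.2.1 (add X, not Y):
                            ○ open, literals {W=0, X=1, Y=0}.
                          branch 1.1.2.2.1.2.2 (add not X, Y):
                            × closes — contains both X and not X.
                  branch 1.1.2.2.2 (add not (X implies not W), (W or (X iff Y))):
                    not (X implies not W): α-rule — add X, not not W.
                    (W or (X iff Y)): β-rule — branch into W  //  (X iff Y).
                      branch 1.1.2.2.2.1 (add W):
                        ○ open, literals {W=1, X=1}.
                      branch 1.1.2.2.2.2 (add (X iff Y)):
                        (X iff Y): β-rule — branch into X, Y  //  not X, not Y.
                          branch 1.1.2.2.2.2.1 (add X, Y):
                            ○ open, literals {W=1, X=1, Y=1}.
                          branch 1.1.2.2.2.2.2 (add not X, not Y):
                            × closes — contains both X and not X.
      branch 1.2 (add not (not W or X), (Y and ((X implies not W) iff (W or (X iff Y))))):
        not (not W or X): α-rule — add not not W, not X.
        (Y and ((X implies not W) iff (W or (X iff Y)))): α-rule — add Y, ((X implies not W) iff (W or (X iff Y))).
        ((X implies not W) iff (W or (X iff Y))): β-rule — branch into (X implies not W), (W or (X iff Y))  //  not (X implies not W), not (W or (X iff Y)).
          branch 1.2.1 (add (X implies not W), (W or (X iff Y))):
            (X implies not W): β-rule — branch into not X  //  not W.
              branch 1.2.1.1 (add not X):
                (W or (X iff Y)): β-rule — branch into W  //  (X iff Y).
                  branch 1.2.1.1.1 (add W):
                    ○ open, literals {W=1, X=0, Y=1}.
                  branch 1.2.1.1.2 (add (X iff Y)):
                    (X iff Y): β-rule — branch into X, Y  //  not X, not Y.
                      branch 1.2.1.1.2.1 (add X, Y):
                        × closes — contains both X and not X.
                      branch 1.2.1.1.2.2 (add not X, not Y):
                        × closes — contains both Y and not Y.
              branch 1.2.1.2 (add not W):
                × closes — contains both W and not W.
          branch 1.2.2 (add not (X implies not W), not (W or (X iff Y))):
            not (X implies not W): α-rule — add X, not not W.
            × closes — contains both X and not X.
  branch 2 (add not Z):
    ○ open, literals {Z=0}.
9 branches closed, 10 open.
Each open branch fixes some atoms; the unmentioned ones are free. Counting distinct full assignments: branch {W=0, Y=0} (Z, X, V) contributes 8 new; branch {W=0, X=0, Y=1} (Z, V) contributes 4 new; branch {W=0, X=1, Y=0} (Z, V) contributes 0 new; branch {W=0, X=0, Y=1} (Z, V) contributes 0 new; branch {X=1, Y=0} (Z, V, W) contributes 4 new; branch {W=0, X=1, Y=0} (Z, V) contributes 0 new; branch {W=1, X=1} (Y, Z, V) contributes 4 new; branch {W=1, X=1, Y=1} (Z, V) contributes 0 new; branch {W=1, X=0, Y=1} (Z, V) contributes 4 new; branch {Z=0} (Y, X, V, W) contributes 4 new. Total: 28.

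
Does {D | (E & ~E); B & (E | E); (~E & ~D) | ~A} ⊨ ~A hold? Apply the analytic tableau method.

Initial set: {(D | (E & ~E)); (B & (E | E)); ((~E & ~D) | ~A); ~~A}.
(B & (E | E)): α-rule — add B, (E | E).
(D | (E & ~E)): β-rule — branch into D  //  (E & ~E).
  branch 1 (add D):
    ((~E & ~D) | ~A): β-rule — branch into (~E & ~D)  //  ~A.
      branch 1.1 (add (~E & ~D)):
        (~E & ~D): α-rule — add ~E, ~D.
        × closes — contains both D and ~D.
      branch 1.2 (add ~A):
        × closes — contains both A and ~A.
  branch 2 (add (E & ~E)):
    (E & ~E): α-rule — add E, ~E.
    × closes — contains both E and ~E.
All 3 branches close.
Every branch closed, so the premises entail the conclusion.

Yes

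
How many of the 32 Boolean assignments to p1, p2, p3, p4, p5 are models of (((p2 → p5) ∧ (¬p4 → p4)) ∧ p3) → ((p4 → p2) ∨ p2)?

28

Initial set: {((((p2 → p5) ∧ (¬p4 → p4)) ∧ p3) → ((p4 → p2) ∨ p2))}.
((((p2 → p5) ∧ (¬p4 → p4)) ∧ p3) → ((p4 → p2) ∨ p2)): β-rule — branch into ¬(((p2 → p5) ∧ (¬p4 → p4)) ∧ p3)  //  ((p4 → p2) ∨ p2).
  branch 1 (add ¬(((p2 → p5) ∧ (¬p4 → p4)) ∧ p3)):
    ¬(((p2 → p5) ∧ (¬p4 → p4)) ∧ p3): β-rule — branch into ¬((p2 → p5) ∧ (¬p4 → p4))  //  ¬p3.
      branch 1.1 (add ¬((p2 → p5) ∧ (¬p4 → p4))):
        ¬((p2 → p5) ∧ (¬p4 → p4)): β-rule — branch into ¬(p2 → p5)  //  ¬(¬p4 → p4).
          branch 1.1.1 (add ¬(p2 → p5)):
            ¬(p2 → p5): α-rule — add p2, ¬p5.
            ○ open, literals {p2=true, p5=false}.
          branch 1.1.2 (add ¬(¬p4 → p4)):
            ¬(¬p4 → p4): α-rule — add ¬p4, ¬p4.
            ○ open, literals {p4=false}.
      branch 1.2 (add ¬p3):
        ○ open, literals {p3=false}.
  branch 2 (add ((p4 → p2) ∨ p2)):
    ((p4 → p2) ∨ p2): β-rule — branch into (p4 → p2)  //  p2.
      branch 2.1 (add (p4 → p2)):
        (p4 → p2): β-rule — branch into ¬p4  //  p2.
          branch 2.1.1 (add ¬p4):
            ○ open, literals {p4=false}.
          branch 2.1.2 (add p2):
            ○ open, literals {p2=true}.
      branch 2.2 (add p2):
        ○ open, literals {p2=true}.
0 branches closed, 6 open.
Each open branch fixes some atoms; the unmentioned ones are free. Counting distinct full assignments: branch {p2=true, p5=false} (p1, p3, p4) contributes 8 new; branch {p4=false} (p1, p2, p3, p5) contributes 12 new; branch {p3=false} (p1, p2, p4, p5) contributes 6 new; branch {p4=false} (p1, p2, p3, p5) contributes 0 new; branch {p2=true} (p1, p3, p4, p5) contributes 2 new; branch {p2=true} (p1, p3, p4, p5) contributes 0 new. Total: 28.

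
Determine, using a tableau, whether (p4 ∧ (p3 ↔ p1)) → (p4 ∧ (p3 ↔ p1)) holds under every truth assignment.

Assume the negation and expand:
Initial set: {¬((p4 ∧ (p3 ↔ p1)) → (p4 ∧ (p3 ↔ p1)))}.
¬((p4 ∧ (p3 ↔ p1)) → (p4 ∧ (p3 ↔ p1))): α-rule — add (p4 ∧ (p3 ↔ p1)), ¬(p4 ∧ (p3 ↔ p1)).
(p4 ∧ (p3 ↔ p1)): α-rule — add p4, (p3 ↔ p1).
¬(p4 ∧ (p3 ↔ p1)): β-rule — branch into ¬p4  //  ¬(p3 ↔ p1).
  branch 1 (add ¬p4):
    × closes — contains both p4 and ¬p4.
  branch 2 (add ¬(p3 ↔ p1)):
    (p3 ↔ p1): β-rule — branch into p3, p1  //  ¬p3, ¬p1.
      branch 2.1 (add p3, p1):
        ¬(p3 ↔ p1): β-rule — branch into p3, ¬p1  //  ¬p3, p1.
          branch 2.1.1 (add p3, ¬p1):
            × closes — contains both p1 and ¬p1.
          branch 2.1.2 (add ¬p3, p1):
            × closes — contains both p3 and ¬p3.
      branch 2.2 (add ¬p3, ¬p1):
        ¬(p3 ↔ p1): β-rule — branch into p3, ¬p1  //  ¬p3, p1.
          branch 2.2.1 (add p3, ¬p1):
            × closes — contains both p3 and ¬p3.
          branch 2.2.2 (add ¬p3, p1):
            × closes — contains both p1 and ¬p1.
All 5 branches close.
Every branch closed, so the negation is unsatisfiable and the formula is valid.

Valid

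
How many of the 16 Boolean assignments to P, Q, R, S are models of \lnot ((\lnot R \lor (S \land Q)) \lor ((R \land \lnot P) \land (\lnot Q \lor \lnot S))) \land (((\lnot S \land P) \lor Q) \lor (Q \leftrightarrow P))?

2

Initial set: {(\lnot ((\lnot R \lor (S \land Q)) \lor ((R \land \lnot P) \land (\lnot Q \lor \lnot S))) \land (((\lnot S \land P) \lor Q) \lor (Q \leftrightarrow P)))}.
(\lnot ((\lnot R \lor (S \land Q)) \lor ((R \land \lnot P) \land (\lnot Q \lor \lnot S))) \land (((\lnot S \land P) \lor Q) \lor (Q \leftrightarrow P))): α-rule — add \lnot ((\lnot R \lor (S \land Q)) \lor ((R \land \lnot P) \land (\lnot Q \lor \lnot S))), (((\lnot S \land P) \lor Q) \lor (Q \leftrightarrow P)).
\lnot ((\lnot R \lor (S \land Q)) \lor ((R \land \lnot P) \land (\lnot Q \lor \lnot S))): α-rule — add \lnot (\lnot R \lor (S \land Q)), \lnot ((R \land \lnot P) \land (\lnot Q \lor \lnot S)).
\lnot (\lnot R \lor (S \land Q)): α-rule — add \lnot \lnot R, \lnot (S \land Q).
(((\lnot S \land P) \lor Q) \lor (Q \leftrightarrow P)): β-rule — branch into ((\lnot S \land P) \lor Q)  //  (Q \leftrightarrow P).
  branch 1 (add ((\lnot S \land P) \lor Q)):
    \lnot ((R \land \lnot P) \land (\lnot Q \lor \lnot S)): β-rule — branch into \lnot (R \land \lnot P)  //  \lnot (\lnot Q \lor \lnot S).
      branch 1.1 (add \lnot (R \land \lnot P)):
        \lnot (S \land Q): β-rule — branch into \lnot S  //  \lnot Q.
          branch 1.1.1 (add \lnot S):
            ((\lnot S \land P) \lor Q): β-rule — branch into (\lnot S \land P)  //  Q.
              branch 1.1.1.1 (add (\lnot S \land P)):
                (\lnot S \land P): α-rule — add \lnot S, P.
                \lnot (R \land \lnot P): β-rule — branch into \lnot R  //  \lnot \lnot P.
                  branch 1.1.1.1.1 (add \lnot R):
                    × closes — contains both R and \lnot R.
                  branch 1.1.1.1.2 (add \lnot \lnot P):
                    ○ open, literals {P=true, R=true, S=false}.
              branch 1.1.1.2 (add Q):
                \lnot (R \land \lnot P): β-rule — branch into \lnot R  //  \lnot \lnot P.
                  branch 1.1.1.2.1 (add \lnot R):
                    × closes — contains both R and \lnot R.
                  branch 1.1.1.2.2 (add \lnot \lnot P):
                    ○ open, literals {P=true, Q=true, R=true, S=false}.
          branch 1.1.2 (add \lnot Q):
            ((\lnot S \land P) \lor Q): β-rule — branch into (\lnot S \land P)  //  Q.
              branch 1.1.2.1 (add (\lnot S \land P)):
                (\lnot S \land P): α-rule — add \lnot S, P.
                \lnot (R \land \lnot P): β-rule — branch into \lnot R  //  \lnot \lnot P.
                  branch 1.1.2.1.1 (add \lnot R):
                    × closes — contains both R and \lnot R.
                  branch 1.1.2.1.2 (add \lnot \lnot P):
                    ○ open, literals {P=true, Q=false, R=true, S=false}.
              branch 1.1.2.2 (add Q):
                × closes — contains both Q and \lnot Q.
      branch 1.2 (add \lnot (\lnot Q \lor \lnot S)):
        \lnot (\lnot Q \lor \lnot S): α-rule — add \lnot \lnot Q, \lnot \lnot S.
        \lnot (S \land Q): β-rule — branch into \lnot S  //  \lnot Q.
          branch 1.2.1 (add \lnot S):
            × closes — contains both S and \lnot S.
          branch 1.2.2 (add \lnot Q):
            × closes — contains both Q and \lnot Q.
  branch 2 (add (Q \leftrightarrow P)):
    \lnot ((R \land \lnot P) \land (\lnot Q \lor \lnot S)): β-rule — branch into \lnot (R \land \lnot P)  //  \lnot (\lnot Q \lor \lnot S).
      branch 2.1 (add \lnot (R \land \lnot P)):
        \lnot (S \land Q): β-rule — branch into \lnot S  //  \lnot Q.
          branch 2.1.1 (add \lnot S):
            (Q \leftrightarrow P): β-rule — branch into Q, P  //  \lnot Q, \lnot P.
              branch 2.1.1.1 (add Q, P):
                \lnot (R \land \lnot P): β-rule — branch into \lnot R  //  \lnot \lnot P.
                  branch 2.1.1.1.1 (add \lnot R):
                    × closes — contains both R and \lnot R.
                  branch 2.1.1.1.2 (add \lnot \lnot P):
                    ○ open, literals {P=true, Q=true, R=true, S=false}.
              branch 2.1.1.2 (add \lnot Q, \lnot P):
                \lnot (R \land \lnot P): β-rule — branch into \lnot R  //  \lnot \lnot P.
                  branch 2.1.1.2.1 (add \lnot R):
                    × closes — contains both R and \lnot R.
                  branch 2.1.1.2.2 (add \lnot \lnot P):
                    × closes — contains both P and \lnot P.
          branch 2.1.2 (add \lnot Q):
            (Q \leftrightarrow P): β-rule — branch into Q, P  //  \lnot Q, \lnot P.
              branch 2.1.2.1 (add Q, P):
                × closes — contains both Q and \lnot Q.
              branch 2.1.2.2 (add \lnot Q, \lnot P):
                \lnot (R \land \lnot P): β-rule — branch into \lnot R  //  \lnot \lnot P.
                  branch 2.1.2.2.1 (add \lnot R):
                    × closes — contains both R and \lnot R.
                  branch 2.1.2.2.2 (add \lnot \lnot P):
                    × closes — contains both P and \lnot P.
      branch 2.2 (add \lnot (\lnot Q \lor \lnot S)):
        \lnot (\lnot Q \lor \lnot S): α-rule — add \lnot \lnot Q, \lnot \lnot S.
        \lnot (S \land Q): β-rule — branch into \lnot S  //  \lnot Q.
          branch 2.2.1 (add \lnot S):
            × closes — contains both S and \lnot S.
          branch 2.2.2 (add \lnot Q):
            × closes — contains both Q and \lnot Q.
14 branches closed, 4 open.
Each open branch fixes some atoms; the unmentioned ones are free. Counting distinct full assignments: branch {P=true, R=true, S=false} (Q) contributes 2 new; branch {P=true, Q=true, R=true, S=false} (none free) contributes 0 new; branch {P=true, Q=false, R=true, S=false} (none free) contributes 0 new; branch {P=true, Q=true, R=true, S=false} (none free) contributes 0 new. Total: 2.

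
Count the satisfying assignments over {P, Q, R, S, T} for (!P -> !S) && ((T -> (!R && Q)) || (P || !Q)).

23

Initial set: {T ((!P -> !S) && ((T -> (!R && Q)) || (P || !Q)))}.
T ((!P -> !S) && ((T -> (!R && Q)) || (P || !Q))): α-rule — add T (!P -> !S), T ((T -> (!R && Q)) || (P || !Q)).
T (!P -> !S): β-rule — branch into F !P  //  T !S.
  branch 1 (add F !P):
    T ((T -> (!R && Q)) || (P || !Q)): β-rule — branch into T (T -> (!R && Q))  //  T (P || !Q).
      branch 1.1 (add T (T -> (!R && Q))):
        T (T -> (!R && Q)): β-rule — branch into F T  //  T (!R && Q).
          branch 1.1.1 (add F T):
            ○ open, literals {P=1, T=0}.
          branch 1.1.2 (add T (!R && Q)):
            T (!R && Q): α-rule — add T !R, T Q.
            ○ open, literals {P=1, Q=1, R=0}.
      branch 1.2 (add T (P || !Q)):
        T (P || !Q): β-rule — branch into T P  //  T !Q.
          branch 1.2.1 (add T P):
            ○ open, literals {P=1}.
          branch 1.2.2 (add T !Q):
            ○ open, literals {P=1, Q=0}.
  branch 2 (add T !S):
    T ((T -> (!R && Q)) || (P || !Q)): β-rule — branch into T (T -> (!R && Q))  //  T (P || !Q).
      branch 2.1 (add T (T -> (!R && Q))):
        T (T -> (!R && Q)): β-rule — branch into F T  //  T (!R && Q).
          branch 2.1.1 (add F T):
            ○ open, literals {S=0, T=0}.
          branch 2.1.2 (add T (!R && Q)):
            T (!R && Q): α-rule — add T !R, T Q.
            ○ open, literals {Q=1, R=0, S=0}.
      branch 2.2 (add T (P || !Q)):
        T (P || !Q): β-rule — branch into T P  //  T !Q.
          branch 2.2.1 (add T P):
            ○ open, literals {P=1, S=0}.
          branch 2.2.2 (add T !Q):
            ○ open, literals {Q=0, S=0}.
0 branches closed, 8 open.
Each open branch fixes some atoms; the unmentioned ones are free. Counting distinct full assignments: branch {P=1, T=0} (Q, R, S) contributes 8 new; branch {P=1, Q=1, R=0} (S, T) contributes 2 new; branch {P=1} (Q, R, S, T) contributes 6 new; branch {P=1, Q=0} (R, S, T) contributes 0 new; branch {S=0, T=0} (P, Q, R) contributes 4 new; branch {Q=1, R=0, S=0} (P, T) contributes 1 new; branch {P=1, S=0} (Q, R, T) contributes 0 new; branch {Q=0, S=0} (P, R, T) contributes 2 new. Total: 23.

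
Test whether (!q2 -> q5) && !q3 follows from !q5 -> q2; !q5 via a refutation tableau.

No

Initial set: {(!q5 -> q2); !q5; !((!q2 -> q5) && !q3)}.
(!q5 -> q2): β-rule — branch into !!q5  //  q2.
  branch 1 (add !!q5):
    × closes — contains both q5 and !q5.
  branch 2 (add q2):
    !((!q2 -> q5) && !q3): β-rule — branch into !(!q2 -> q5)  //  !!q3.
      branch 2.1 (add !(!q2 -> q5)):
        !(!q2 -> q5): α-rule — add !q2, !q5.
        × closes — contains both q2 and !q2.
      branch 2.2 (add !!q3):
        ○ open, literals {q2=1, q3=1, q5=0}.
2 branches closed, 1 open.
An open branch gives a countermodel: q2=1, q3=1, q5=0 (unmentioned atoms arbitrary); the premises hold there but the conclusion fails.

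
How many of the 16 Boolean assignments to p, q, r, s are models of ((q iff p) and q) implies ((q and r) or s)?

Initial set: {(((q iff p) and q) implies ((q and r) or s))}.
(((q iff p) and q) implies ((q and r) or s)): β-rule — branch into not ((q iff p) and q)  //  ((q and r) or s).
  branch 1 (add not ((q iff p) and q)):
    not ((q iff p) and q): β-rule — branch into not (q iff p)  //  not q.
      branch 1.1 (add not (q iff p)):
        not (q iff p): β-rule — branch into q, not p  //  not q, p.
          branch 1.1.1 (add q, not p):
            ○ open, literals {p=0, q=1}.
          branch 1.1.2 (add not q, p):
            ○ open, literals {p=1, q=0}.
      branch 1.2 (add not q):
        ○ open, literals {q=0}.
  branch 2 (add ((q and r) or s)):
    ((q and r) or s): β-rule — branch into (q and r)  //  s.
      branch 2.1 (add (q and r)):
        (q and r): α-rule — add q, r.
        ○ open, literals {q=1, r=1}.
      branch 2.2 (add s):
        ○ open, literals {s=1}.
0 branches closed, 5 open.
Each open branch fixes some atoms; the unmentioned ones are free. Counting distinct full assignments: branch {p=0, q=1} (r, s) contributes 4 new; branch {p=1, q=0} (r, s) contributes 4 new; branch {q=0} (p, r, s) contributes 4 new; branch {q=1, r=1} (p, s) contributes 2 new; branch {s=1} (p, q, r) contributes 1 new. Total: 15.

15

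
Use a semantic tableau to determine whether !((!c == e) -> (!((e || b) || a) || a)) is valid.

Assume the negation and expand:
Initial set: {!!((!c == e) -> (!((e || b) || a) || a))}.
!!((!c == e) -> (!((e || b) || a) || a)): β-rule — branch into !(!c == e)  //  (!((e || b) || a) || a).
  branch 1 (add !(!c == e)):
    !(!c == e): β-rule — branch into !c, !e  //  !!c, e.
      branch 1.1 (add !c, !e):
        ○ open, literals {c=false, e=false}.
      branch 1.2 (add !!c, e):
        ○ open, literals {c=true, e=true}.
  branch 2 (add (!((e || b) || a) || a)):
    (!((e || b) || a) || a): β-rule — branch into !((e || b) || a)  //  a.
      branch 2.1 (add !((e || b) || a)):
        !((e || b) || a): α-rule — add !(e || b), !a.
        !(e || b): α-rule — add !e, !b.
        ○ open, literals {a=false, b=false, e=false}.
      branch 2.2 (add a):
        ○ open, literals {a=true}.
0 branches closed, 4 open.
An open branch gives a countermodel: c=false, e=false (unmentioned atoms arbitrary); under it the original formula is false.

Not valid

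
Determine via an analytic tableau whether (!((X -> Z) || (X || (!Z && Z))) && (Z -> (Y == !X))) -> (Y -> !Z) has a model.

Initial set: {((!((X -> Z) || (X || (!Z && Z))) && (Z -> (Y == !X))) -> (Y -> !Z))}.
((!((X -> Z) || (X || (!Z && Z))) && (Z -> (Y == !X))) -> (Y -> !Z)): β-rule — branch into !(!((X -> Z) || (X || (!Z && Z))) && (Z -> (Y == !X)))  //  (Y -> !Z).
  branch 1 (add !(!((X -> Z) || (X || (!Z && Z))) && (Z -> (Y == !X)))):
    !(!((X -> Z) || (X || (!Z && Z))) && (Z -> (Y == !X))): β-rule — branch into !!((X -> Z) || (X || (!Z && Z)))  //  !(Z -> (Y == !X)).
      branch 1.1 (add !!((X -> Z) || (X || (!Z && Z)))):
        !!((X -> Z) || (X || (!Z && Z))): β-rule — branch into (X -> Z)  //  (X || (!Z && Z)).
          branch 1.1.1 (add (X -> Z)):
            (X -> Z): β-rule — branch into !X  //  Z.
              branch 1.1.1.1 (add !X):
                ○ open, literals {X=0}.
              branch 1.1.1.2 (add Z):
                ○ open, literals {Z=1}.
          branch 1.1.2 (add (X || (!Z && Z))):
            (X || (!Z && Z)): β-rule — branch into X  //  (!Z && Z).
              branch 1.1.2.1 (add X):
                ○ open, literals {X=1}.
              branch 1.1.2.2 (add (!Z && Z)):
                (!Z && Z): α-rule — add !Z, Z.
                × closes — contains both Z and !Z.
      branch 1.2 (add !(Z -> (Y == !X))):
        !(Z -> (Y == !X)): α-rule — add Z, !(Y == !X).
        !(Y == !X): β-rule — branch into Y, !!X  //  !Y, !X.
          branch 1.2.1 (add Y, !!X):
            ○ open, literals {X=1, Y=1, Z=1}.
          branch 1.2.2 (add !Y, !X):
            ○ open, literals {X=0, Y=0, Z=1}.
  branch 2 (add (Y -> !Z)):
    (Y -> !Z): β-rule — branch into !Y  //  !Z.
      branch 2.1 (add !Y):
        ○ open, literals {Y=0}.
      branch 2.2 (add !Z):
        ○ open, literals {Z=0}.
1 branch closed, 7 open.
An open branch gives a satisfying assignment: X=0.

Satisfiable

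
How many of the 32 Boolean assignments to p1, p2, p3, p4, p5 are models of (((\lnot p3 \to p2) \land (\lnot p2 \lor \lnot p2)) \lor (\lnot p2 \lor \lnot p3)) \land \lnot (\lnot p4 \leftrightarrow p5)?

Initial set: {((((\lnot p3 \to p2) \land (\lnot p2 \lor \lnot p2)) \lor (\lnot p2 \lor \lnot p3)) \land \lnot (\lnot p4 \leftrightarrow p5))}.
((((\lnot p3 \to p2) \land (\lnot p2 \lor \lnot p2)) \lor (\lnot p2 \lor \lnot p3)) \land \lnot (\lnot p4 \leftrightarrow p5)): α-rule — add (((\lnot p3 \to p2) \land (\lnot p2 \lor \lnot p2)) \lor (\lnot p2 \lor \lnot p3)), \lnot (\lnot p4 \leftrightarrow p5).
(((\lnot p3 \to p2) \land (\lnot p2 \lor \lnot p2)) \lor (\lnot p2 \lor \lnot p3)): β-rule — branch into ((\lnot p3 \to p2) \land (\lnot p2 \lor \lnot p2))  //  (\lnot p2 \lor \lnot p3).
  branch 1 (add ((\lnot p3 \to p2) \land (\lnot p2 \lor \lnot p2))):
    ((\lnot p3 \to p2) \land (\lnot p2 \lor \lnot p2)): α-rule — add (\lnot p3 \to p2), (\lnot p2 \lor \lnot p2).
    \lnot (\lnot p4 \leftrightarrow p5): β-rule — branch into \lnot p4, \lnot p5  //  \lnot \lnot p4, p5.
      branch 1.1 (add \lnot p4, \lnot p5):
        (\lnot p3 \to p2): β-rule — branch into \lnot \lnot p3  //  p2.
          branch 1.1.1 (add \lnot \lnot p3):
            (\lnot p2 \lor \lnot p2): β-rule — branch into \lnot p2  //  \lnot p2.
              branch 1.1.1.1 (add \lnot p2):
                ○ open, literals {p2=0, p3=1, p4=0, p5=0}.
              branch 1.1.1.2 (add \lnot p2):
                ○ open, literals {p2=0, p3=1, p4=0, p5=0}.
          branch 1.1.2 (add p2):
            (\lnot p2 \lor \lnot p2): β-rule — branch into \lnot p2  //  \lnot p2.
              branch 1.1.2.1 (add \lnot p2):
                × closes — contains both p2 and \lnot p2.
              branch 1.1.2.2 (add \lnot p2):
                × closes — contains both p2 and \lnot p2.
      branch 1.2 (add \lnot \lnot p4, p5):
        (\lnot p3 \to p2): β-rule — branch into \lnot \lnot p3  //  p2.
          branch 1.2.1 (add \lnot \lnot p3):
            (\lnot p2 \lor \lnot p2): β-rule — branch into \lnot p2  //  \lnot p2.
              branch 1.2.1.1 (add \lnot p2):
                ○ open, literals {p2=0, p3=1, p4=1, p5=1}.
              branch 1.2.1.2 (add \lnot p2):
                ○ open, literals {p2=0, p3=1, p4=1, p5=1}.
          branch 1.2.2 (add p2):
            (\lnot p2 \lor \lnot p2): β-rule — branch into \lnot p2  //  \lnot p2.
              branch 1.2.2.1 (add \lnot p2):
                × closes — contains both p2 and \lnot p2.
              branch 1.2.2.2 (add \lnot p2):
                × closes — contains both p2 and \lnot p2.
  branch 2 (add (\lnot p2 \lor \lnot p3)):
    \lnot (\lnot p4 \leftrightarrow p5): β-rule — branch into \lnot p4, \lnot p5  //  \lnot \lnot p4, p5.
      branch 2.1 (add \lnot p4, \lnot p5):
        (\lnot p2 \lor \lnot p3): β-rule — branch into \lnot p2  //  \lnot p3.
          branch 2.1.1 (add \lnot p2):
            ○ open, literals {p2=0, p4=0, p5=0}.
          branch 2.1.2 (add \lnot p3):
            ○ open, literals {p3=0, p4=0, p5=0}.
      branch 2.2 (add \lnot \lnot p4, p5):
        (\lnot p2 \lor \lnot p3): β-rule — branch into \lnot p2  //  \lnot p3.
          branch 2.2.1 (add \lnot p2):
            ○ open, literals {p2=0, p4=1, p5=1}.
          branch 2.2.2 (add \lnot p3):
            ○ open, literals {p3=0, p4=1, p5=1}.
4 branches closed, 8 open.
Each open branch fixes some atoms; the unmentioned ones are free. Counting distinct full assignments: branch {p2=0, p3=1, p4=0, p5=0} (p1) contributes 2 new; branch {p2=0, p3=1, p4=0, p5=0} (p1) contributes 0 new; branch {p2=0, p3=1, p4=1, p5=1} (p1) contributes 2 new; branch {p2=0, p3=1, p4=1, p5=1} (p1) contributes 0 new; branch {p2=0, p4=0, p5=0} (p1, p3) contributes 2 new; branch {p3=0, p4=0, p5=0} (p1, p2) contributes 2 new; branch {p2=0, p4=1, p5=1} (p1, p3) contributes 2 new; branch {p3=0, p4=1, p5=1} (p1, p2) contributes 2 new. Total: 12.

12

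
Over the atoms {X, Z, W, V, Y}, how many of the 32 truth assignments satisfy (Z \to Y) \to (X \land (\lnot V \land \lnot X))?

Initial set: {((Z \to Y) \to (X \land (\lnot V \land \lnot X)))}.
((Z \to Y) \to (X \land (\lnot V \land \lnot X))): β-rule — branch into \lnot (Z \to Y)  //  (X \land (\lnot V \land \lnot X)).
  branch 1 (add \lnot (Z \to Y)):
    \lnot (Z \to Y): α-rule — add Z, \lnot Y.
    ○ open, literals {Y=false, Z=true}.
  branch 2 (add (X \land (\lnot V \land \lnot X))):
    (X \land (\lnot V \land \lnot X)): α-rule — add X, (\lnot V \land \lnot X).
    (\lnot V \land \lnot X): α-rule — add \lnot V, \lnot X.
    × closes — contains both X and \lnot X.
1 branch closed, 1 open.
Each open branch fixes some atoms; the unmentioned ones are free. Counting distinct full assignments: branch {Y=false, Z=true} (X, W, V) contributes 8 new. Total: 8.

8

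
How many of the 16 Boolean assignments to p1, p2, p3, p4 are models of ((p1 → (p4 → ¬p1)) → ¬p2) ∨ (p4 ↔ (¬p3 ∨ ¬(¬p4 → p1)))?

12

Initial set: {(((p1 → (p4 → ¬p1)) → ¬p2) ∨ (p4 ↔ (¬p3 ∨ ¬(¬p4 → p1))))}.
(((p1 → (p4 → ¬p1)) → ¬p2) ∨ (p4 ↔ (¬p3 ∨ ¬(¬p4 → p1)))): β-rule — branch into ((p1 → (p4 → ¬p1)) → ¬p2)  //  (p4 ↔ (¬p3 ∨ ¬(¬p4 → p1))).
  branch 1 (add ((p1 → (p4 → ¬p1)) → ¬p2)):
    ((p1 → (p4 → ¬p1)) → ¬p2): β-rule — branch into ¬(p1 → (p4 → ¬p1))  //  ¬p2.
      branch 1.1 (add ¬(p1 → (p4 → ¬p1))):
        ¬(p1 → (p4 → ¬p1)): α-rule — add p1, ¬(p4 → ¬p1).
        ¬(p4 → ¬p1): α-rule — add p4, ¬¬p1.
        ○ open, literals {p1=T, p4=T}.
      branch 1.2 (add ¬p2):
        ○ open, literals {p2=F}.
  branch 2 (add (p4 ↔ (¬p3 ∨ ¬(¬p4 → p1)))):
    (p4 ↔ (¬p3 ∨ ¬(¬p4 → p1))): β-rule — branch into p4, (¬p3 ∨ ¬(¬p4 → p1))  //  ¬p4, ¬(¬p3 ∨ ¬(¬p4 → p1)).
      branch 2.1 (add p4, (¬p3 ∨ ¬(¬p4 → p1))):
        (¬p3 ∨ ¬(¬p4 → p1)): β-rule — branch into ¬p3  //  ¬(¬p4 → p1).
          branch 2.1.1 (add ¬p3):
            ○ open, literals {p3=F, p4=T}.
          branch 2.1.2 (add ¬(¬p4 → p1)):
            ¬(¬p4 → p1): α-rule — add ¬p4, ¬p1.
            × closes — contains both p4 and ¬p4.
      branch 2.2 (add ¬p4, ¬(¬p3 ∨ ¬(¬p4 → p1))):
        ¬(¬p3 ∨ ¬(¬p4 → p1)): α-rule — add ¬¬p3, ¬¬(¬p4 → p1).
        ¬¬(¬p4 → p1): β-rule — branch into ¬¬p4  //  p1.
          branch 2.2.1 (add ¬¬p4):
            × closes — contains both p4 and ¬p4.
          branch 2.2.2 (add p1):
            ○ open, literals {p1=T, p3=T, p4=F}.
2 branches closed, 4 open.
Each open branch fixes some atoms; the unmentioned ones are free. Counting distinct full assignments: branch {p1=T, p4=T} (p2, p3) contributes 4 new; branch {p2=F} (p1, p3, p4) contributes 6 new; branch {p3=F, p4=T} (p1, p2) contributes 1 new; branch {p1=T, p3=T, p4=F} (p2) contributes 1 new. Total: 12.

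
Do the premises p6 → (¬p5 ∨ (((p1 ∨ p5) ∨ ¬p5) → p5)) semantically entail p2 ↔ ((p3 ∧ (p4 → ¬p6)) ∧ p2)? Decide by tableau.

No

Initial set: {(p6 → (¬p5 ∨ (((p1 ∨ p5) ∨ ¬p5) → p5))); ¬(p2 ↔ ((p3 ∧ (p4 → ¬p6)) ∧ p2))}.
(p6 → (¬p5 ∨ (((p1 ∨ p5) ∨ ¬p5) → p5))): β-rule — branch into ¬p6  //  (¬p5 ∨ (((p1 ∨ p5) ∨ ¬p5) → p5)).
  branch 1 (add ¬p6):
    ¬(p2 ↔ ((p3 ∧ (p4 → ¬p6)) ∧ p2)): β-rule — branch into p2, ¬((p3 ∧ (p4 → ¬p6)) ∧ p2)  //  ¬p2, ((p3 ∧ (p4 → ¬p6)) ∧ p2).
      branch 1.1 (add p2, ¬((p3 ∧ (p4 → ¬p6)) ∧ p2)):
        ¬((p3 ∧ (p4 → ¬p6)) ∧ p2): β-rule — branch into ¬(p3 ∧ (p4 → ¬p6))  //  ¬p2.
          branch 1.1.1 (add ¬(p3 ∧ (p4 → ¬p6))):
            ¬(p3 ∧ (p4 → ¬p6)): β-rule — branch into ¬p3  //  ¬(p4 → ¬p6).
              branch 1.1.1.1 (add ¬p3):
                ○ open, literals {p2=true, p3=false, p6=false}.
              branch 1.1.1.2 (add ¬(p4 → ¬p6)):
                ¬(p4 → ¬p6): α-rule — add p4, ¬¬p6.
                × closes — contains both p6 and ¬p6.
          branch 1.1.2 (add ¬p2):
            × closes — contains both p2 and ¬p2.
      branch 1.2 (add ¬p2, ((p3 ∧ (p4 → ¬p6)) ∧ p2)):
        ((p3 ∧ (p4 → ¬p6)) ∧ p2): α-rule — add (p3 ∧ (p4 → ¬p6)), p2.
        × closes — contains both p2 and ¬p2.
  branch 2 (add (¬p5 ∨ (((p1 ∨ p5) ∨ ¬p5) → p5))):
    ¬(p2 ↔ ((p3 ∧ (p4 → ¬p6)) ∧ p2)): β-rule — branch into p2, ¬((p3 ∧ (p4 → ¬p6)) ∧ p2)  //  ¬p2, ((p3 ∧ (p4 → ¬p6)) ∧ p2).
      branch 2.1 (add p2, ¬((p3 ∧ (p4 → ¬p6)) ∧ p2)):
        (¬p5 ∨ (((p1 ∨ p5) ∨ ¬p5) → p5)): β-rule — branch into ¬p5  //  (((p1 ∨ p5) ∨ ¬p5) → p5).
          branch 2.1.1 (add ¬p5):
            ¬((p3 ∧ (p4 → ¬p6)) ∧ p2): β-rule — branch into ¬(p3 ∧ (p4 → ¬p6))  //  ¬p2.
              branch 2.1.1.1 (add ¬(p3 ∧ (p4 → ¬p6))):
                ¬(p3 ∧ (p4 → ¬p6)): β-rule — branch into ¬p3  //  ¬(p4 → ¬p6).
                  branch 2.1.1.1.1 (add ¬p3):
                    ○ open, literals {p2=true, p3=false, p5=false}.
                  branch 2.1.1.1.2 (add ¬(p4 → ¬p6)):
                    ¬(p4 → ¬p6): α-rule — add p4, ¬¬p6.
                    ○ open, literals {p2=true, p4=true, p5=false, p6=true}.
              branch 2.1.1.2 (add ¬p2):
                × closes — contains both p2 and ¬p2.
          branch 2.1.2 (add (((p1 ∨ p5) ∨ ¬p5) → p5)):
            ¬((p3 ∧ (p4 → ¬p6)) ∧ p2): β-rule — branch into ¬(p3 ∧ (p4 → ¬p6))  //  ¬p2.
              branch 2.1.2.1 (add ¬(p3 ∧ (p4 → ¬p6))):
                (((p1 ∨ p5) ∨ ¬p5) → p5): β-rule — branch into ¬((p1 ∨ p5) ∨ ¬p5)  //  p5.
                  branch 2.1.2.1.1 (add ¬((p1 ∨ p5) ∨ ¬p5)):
                    ¬((p1 ∨ p5) ∨ ¬p5): α-rule — add ¬(p1 ∨ p5), ¬¬p5.
                    ¬(p1 ∨ p5): α-rule — add ¬p1, ¬p5.
                    × closes — contains both p5 and ¬p5.
                  branch 2.1.2.1.2 (add p5):
                    ¬(p3 ∧ (p4 → ¬p6)): β-rule — branch into ¬p3  //  ¬(p4 → ¬p6).
                      branch 2.1.2.1.2.1 (add ¬p3):
                        ○ open, literals {p2=true, p3=false, p5=true}.
                      branch 2.1.2.1.2.2 (add ¬(p4 → ¬p6)):
                        ¬(p4 → ¬p6): α-rule — add p4, ¬¬p6.
                        ○ open, literals {p2=true, p4=true, p5=true, p6=true}.
              branch 2.1.2.2 (add ¬p2):
                × closes — contains both p2 and ¬p2.
      branch 2.2 (add ¬p2, ((p3 ∧ (p4 → ¬p6)) ∧ p2)):
        ((p3 ∧ (p4 → ¬p6)) ∧ p2): α-rule — add (p3 ∧ (p4 → ¬p6)), p2.
        × closes — contains both p2 and ¬p2.
7 branches closed, 5 open.
An open branch gives a countermodel: p2=true, p3=false, p6=false (unmentioned atoms arbitrary); the premises hold there but the conclusion fails.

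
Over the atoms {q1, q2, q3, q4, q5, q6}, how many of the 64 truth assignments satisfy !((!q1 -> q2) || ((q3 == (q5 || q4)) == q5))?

8

Initial set: {!((!q1 -> q2) || ((q3 == (q5 || q4)) == q5))}.
!((!q1 -> q2) || ((q3 == (q5 || q4)) == q5)): α-rule — add !(!q1 -> q2), !((q3 == (q5 || q4)) == q5).
!(!q1 -> q2): α-rule — add !q1, !q2.
!((q3 == (q5 || q4)) == q5): β-rule — branch into (q3 == (q5 || q4)), !q5  //  !(q3 == (q5 || q4)), q5.
  branch 1 (add (q3 == (q5 || q4)), !q5):
    (q3 == (q5 || q4)): β-rule — branch into q3, (q5 || q4)  //  !q3, !(q5 || q4).
      branch 1.1 (add q3, (q5 || q4)):
        (q5 || q4): β-rule — branch into q5  //  q4.
          branch 1.1.1 (add q5):
            × closes — contains both q5 and !q5.
          branch 1.1.2 (add q4):
            ○ open, literals {q1=false, q2=false, q3=true, q4=true, q5=false}.
      branch 1.2 (add !q3, !(q5 || q4)):
        !(q5 || q4): α-rule — add !q5, !q4.
        ○ open, literals {q1=false, q2=false, q3=false, q4=false, q5=false}.
  branch 2 (add !(q3 == (q5 || q4)), q5):
    !(q3 == (q5 || q4)): β-rule — branch into q3, !(q5 || q4)  //  !q3, (q5 || q4).
      branch 2.1 (add q3, !(q5 || q4)):
        !(q5 || q4): α-rule — add !q5, !q4.
        × closes — contains both q5 and !q5.
      branch 2.2 (add !q3, (q5 || q4)):
        (q5 || q4): β-rule — branch into q5  //  q4.
          branch 2.2.1 (add q5):
            ○ open, literals {q1=false, q2=false, q3=false, q5=true}.
          branch 2.2.2 (add q4):
            ○ open, literals {q1=false, q2=false, q3=false, q4=true, q5=true}.
2 branches closed, 4 open.
Each open branch fixes some atoms; the unmentioned ones are free. Counting distinct full assignments: branch {q1=false, q2=false, q3=true, q4=true, q5=false} (q6) contributes 2 new; branch {q1=false, q2=false, q3=false, q4=false, q5=false} (q6) contributes 2 new; branch {q1=false, q2=false, q3=false, q5=true} (q4, q6) contributes 4 new; branch {q1=false, q2=false, q3=false, q4=true, q5=true} (q6) contributes 0 new. Total: 8.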